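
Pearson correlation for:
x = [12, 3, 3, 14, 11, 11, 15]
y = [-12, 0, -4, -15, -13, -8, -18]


n=7, Σx=69, Σy=-70, Σxy=-867, Σx²=825, Σy²=942
r = (7×(-867) - 69×(-70))/√((7×825 - 69²)(7×942 - (-70)²))
= -1239/√(1014×1694) = -1239/√1717716 ≈ -1239/1310.6166 ≈ -0.9454

r ≈ -0.9454


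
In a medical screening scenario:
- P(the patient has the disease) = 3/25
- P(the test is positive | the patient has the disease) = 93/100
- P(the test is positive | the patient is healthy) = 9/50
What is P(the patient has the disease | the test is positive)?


Using Bayes' theorem:
P(A|B) = P(B|A)·P(A) / P(B)

P(the test is positive) = 93/100 × 3/25 + 9/50 × 22/25
= 279/2500 + 99/625 = 27/100

P(the patient has the disease|the test is positive) = (279/2500) / (27/100) = 31/75

P(the patient has the disease|the test is positive) = 31/75 ≈ 41.33%


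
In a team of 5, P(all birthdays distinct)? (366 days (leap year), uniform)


P(all different) = Π(366-i)/366 for i=0..4
= (366/366)×(365/366)×...×(362/366)
= 0.972938

P ≈ 0.9729 ≈ 97.29%


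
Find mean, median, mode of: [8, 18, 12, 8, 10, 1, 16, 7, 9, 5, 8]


Sorted: [1, 5, 7, 8, 8, 8, 9, 10, 12, 16, 18]
Mean = 102/11
Median = 8
Freq: {8: 3, 18: 1, 12: 1, 10: 1, 1: 1, 16: 1, 7: 1, 9: 1, 5: 1}
Mode: [8]

Mean=102/11, Median=8, Mode=8


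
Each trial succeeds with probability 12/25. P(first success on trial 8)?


Geometric: P(X=8) = (1-p)^(k-1)×p = (13/25)^7×12/25 = 752982204/152587890625

P(X=8) = 752982204/152587890625 ≈ 0.49%


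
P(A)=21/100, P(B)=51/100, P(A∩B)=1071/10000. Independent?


P(A)×P(B) = 1071/10000
P(A∩B) = 1071/10000
Equal ✓ → Independent

Yes, independent


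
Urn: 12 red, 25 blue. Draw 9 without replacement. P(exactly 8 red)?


Hypergeometric: C(12,8)×C(25,1)/C(37,9)
= 495×25/124403620 = 225/2261884

P(X=8) = 225/2261884 ≈ 0.01%


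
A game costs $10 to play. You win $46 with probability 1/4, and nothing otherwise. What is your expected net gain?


E[gain] = (46-10)×1/4 + (-10)×3/4
= 9 - 15/2 = 3/2

Expected net gain = $3/2 ≈ $1.50


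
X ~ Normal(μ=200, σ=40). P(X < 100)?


z = (100-200)/40 = -2.5
P(Z < -2.5) = 0.0062

P(X < 100) ≈ 0.0062


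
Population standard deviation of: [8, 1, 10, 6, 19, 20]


Mean = 64/6 = 32/3
  (8-32/3)²=64/9
  (1-32/3)²=841/9
  (10-32/3)²=4/9
  (6-32/3)²=196/9
  (19-32/3)²=625/9
  (20-32/3)²=784/9
Σ(x-μ)² = 838/3
σ² = (838/3)/6 = 419/9

σ = √(419/9) ≈ 6.8232


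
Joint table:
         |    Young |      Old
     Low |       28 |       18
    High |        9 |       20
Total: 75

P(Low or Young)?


P(Low∨Young) = P(Low) + P(Young) - P(Low∧Young)
= (46 + 37 - 28)/75 = 55/75 = 11/15

P = 11/15 ≈ 73.33%


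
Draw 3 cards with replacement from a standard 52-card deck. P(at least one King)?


P(not a King) = 48/52 = 12/13
P(none in 3 draws) = (12/13)^3 = 1728/2197
P(≥1 King) = 1 - 1728/2197 = 469/2197

P = 469/2197 ≈ 21.35%


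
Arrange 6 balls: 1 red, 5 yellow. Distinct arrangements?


6!/(1!×5!) = 6

6


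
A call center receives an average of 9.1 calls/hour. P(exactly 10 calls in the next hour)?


Poisson(λ=9.1): P(X=10) = e^(-λ)×λ^k/k!
= e^(-9.1) × 9.1^10 / 10!
≈ 0.0001116658085 × 3894161181.18 / 3628800 ≈ 0.119832

P(X=10) ≈ 0.119832 ≈ 11.98%


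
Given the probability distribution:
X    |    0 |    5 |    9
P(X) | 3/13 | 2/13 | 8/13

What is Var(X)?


E[X] = 82/13
E[X²] = 698/13
Var(X) = E[X²] - (E[X])² = 698/13 - 6724/169 = 2350/169

Var(X) = 2350/169 ≈ 13.9053


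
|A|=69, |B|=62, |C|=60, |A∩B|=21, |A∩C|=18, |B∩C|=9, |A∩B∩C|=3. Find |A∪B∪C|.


|A∪B∪C| = 69+62+60-21-18-9+3 = 146

|A∪B∪C| = 146


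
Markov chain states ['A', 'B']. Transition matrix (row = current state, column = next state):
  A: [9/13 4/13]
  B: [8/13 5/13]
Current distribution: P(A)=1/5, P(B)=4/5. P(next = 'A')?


P(next=A) = Σᵢ P(now=i)×P(i→A)
= 1/5×9/13 + 4/5×8/13
= 9/65 + 32/65 = 41/65

P = 41/65 ≈ 0.6308


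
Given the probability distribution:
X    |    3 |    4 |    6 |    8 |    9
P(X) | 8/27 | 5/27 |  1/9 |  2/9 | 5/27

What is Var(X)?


E[X] = 155/27
E[X²] = 1049/27
Var(X) = E[X²] - (E[X])² = 1049/27 - 24025/729 = 4298/729

Var(X) = 4298/729 ≈ 5.8957


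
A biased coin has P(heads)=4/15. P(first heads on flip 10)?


Geometric: P(X=10) = (1-p)^(k-1)×p = (11/15)^9×4/15 = 9431790764/576650390625

P(X=10) = 9431790764/576650390625 ≈ 1.64%


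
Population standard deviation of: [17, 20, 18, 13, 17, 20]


Mean = 105/6 = 35/2
  (17-35/2)²=1/4
  (20-35/2)²=25/4
  (18-35/2)²=1/4
  (13-35/2)²=81/4
  (17-35/2)²=1/4
  (20-35/2)²=25/4
Σ(x-μ)² = 67/2
σ² = (67/2)/6 = 67/12

σ = √(67/12) ≈ 2.3629


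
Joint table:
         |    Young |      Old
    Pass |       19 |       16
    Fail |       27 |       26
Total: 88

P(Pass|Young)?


P(Pass|Young) = 19/(19+27) = 19/46

P = 19/46 ≈ 41.30%


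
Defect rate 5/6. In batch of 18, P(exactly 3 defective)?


Binomial: P(X=3) = C(18,3)×p^3×(1-p)^15
= 816 × 125/216 × 1/470184984576 = 2125/2115832430592

P(X=3) = 2125/2115832430592 ≈ 0.00%


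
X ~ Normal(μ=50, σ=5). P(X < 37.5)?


z = (37.5-50)/5 = -2.5
P(Z < -2.5) = 0.0062

P(X < 37.5) ≈ 0.0062


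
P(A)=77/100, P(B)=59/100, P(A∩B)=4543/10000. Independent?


P(A)×P(B) = 4543/10000
P(A∩B) = 4543/10000
Equal ✓ → Independent

Yes, independent


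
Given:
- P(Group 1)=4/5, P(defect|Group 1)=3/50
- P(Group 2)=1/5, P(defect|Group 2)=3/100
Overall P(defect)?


P(B) = Σ P(B|Aᵢ)×P(Aᵢ)
  3/50×4/5 = 6/125
  3/100×1/5 = 3/500
Sum = 27/500

P(defect) = 27/500 ≈ 5.40%


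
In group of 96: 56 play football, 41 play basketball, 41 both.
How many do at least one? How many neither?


|A∪B| = 56+41-41 = 56
Neither = 96-56 = 40

At least one: 56; Neither: 40


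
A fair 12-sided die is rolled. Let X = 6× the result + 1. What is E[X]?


E[die] = (1+12)/2 = 13/2
E[X] = 6×13/2 + 1 = 40

E[X] = 40


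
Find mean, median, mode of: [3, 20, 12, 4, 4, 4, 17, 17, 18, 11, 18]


Sorted: [3, 4, 4, 4, 11, 12, 17, 17, 18, 18, 20]
Mean = 128/11
Median = 12
Freq: {3: 1, 20: 1, 12: 1, 4: 3, 17: 2, 18: 2, 11: 1}
Mode: [4]

Mean=128/11, Median=12, Mode=4


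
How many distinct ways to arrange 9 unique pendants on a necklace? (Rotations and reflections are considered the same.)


Free circular arrangements: rotations and reflections both identified.
(n-1)!/2 = 8!/2 = 40320/2 = 20160

20160


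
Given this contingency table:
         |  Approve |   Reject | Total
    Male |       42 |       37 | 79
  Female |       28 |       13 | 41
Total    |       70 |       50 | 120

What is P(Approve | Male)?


P(Approve | Male) = 42/(42+37) = 42/79

P(Approve|Male) = 42/79 ≈ 53.16%


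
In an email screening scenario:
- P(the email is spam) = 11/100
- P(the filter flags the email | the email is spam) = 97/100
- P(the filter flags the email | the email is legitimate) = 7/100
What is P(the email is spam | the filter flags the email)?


Using Bayes' theorem:
P(A|B) = P(B|A)·P(A) / P(B)

P(the filter flags the email) = 97/100 × 11/100 + 7/100 × 89/100
= 1067/10000 + 623/10000 = 169/1000

P(the email is spam|the filter flags the email) = (1067/10000) / (169/1000) = 1067/1690

P(the email is spam|the filter flags the email) = 1067/1690 ≈ 63.14%


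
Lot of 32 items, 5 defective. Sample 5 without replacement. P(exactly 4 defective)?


Hypergeometric: C(5,4)×C(27,1)/C(32,5)
= 5×27/201376 = 135/201376

P(X=4) = 135/201376 ≈ 0.07%


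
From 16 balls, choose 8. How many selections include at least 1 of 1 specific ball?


Complement: C(16,8) - C(15,8) = 12870 - 6435 = 6435

6435


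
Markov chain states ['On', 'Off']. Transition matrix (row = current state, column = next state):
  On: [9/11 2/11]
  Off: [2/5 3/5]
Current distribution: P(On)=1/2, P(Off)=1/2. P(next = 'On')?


P(next=On) = Σᵢ P(now=i)×P(i→On)
= 1/2×9/11 + 1/2×2/5
= 9/22 + 1/5 = 67/110

P = 67/110 ≈ 0.6091


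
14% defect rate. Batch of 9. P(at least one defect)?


P(all good) = (43/50)^9 = 502592611936843/1953125000000000
P(≥1 defect) = 1450532388063157/1953125000000000

P = 1450532388063157/1953125000000000 ≈ 74.27%


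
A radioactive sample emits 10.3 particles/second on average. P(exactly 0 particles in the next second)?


Poisson(λ=10.3): P(X=0) = e^(-λ)×λ^k/k!
= e^(-10.3) × 10.3^0 / 0!
≈ 3.363309519e-05 × 1 / 1 ≈ 0.000034

P(X=0) ≈ 0.000034 ≈ 0.00%


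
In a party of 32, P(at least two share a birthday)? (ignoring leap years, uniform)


P(all different) = Π(365-i)/365 for i=0..31
= 0.246652
P(match) = 1 - 0.246652 = 0.753348

P ≈ 0.7533 ≈ 75.33%


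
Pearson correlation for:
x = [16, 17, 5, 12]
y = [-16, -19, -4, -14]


n=4, Σx=50, Σy=-53, Σxy=-767, Σx²=714, Σy²=829
r = (4×(-767) - 50×(-53))/√((4×714 - 50²)(4×829 - (-53)²))
= -418/√(356×507) = -418/√180492 ≈ -418/424.8435 ≈ -0.9839

r ≈ -0.9839


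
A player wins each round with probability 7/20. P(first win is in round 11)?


Geometric: P(X=11) = (1-p)^(k-1)×p = (13/20)^10×7/20 = 965009442943/204800000000000

P(X=11) = 965009442943/204800000000000 ≈ 0.47%


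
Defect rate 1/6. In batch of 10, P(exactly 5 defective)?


Binomial: P(X=5) = C(10,5)×p^5×(1-p)^5
= 252 × 1/7776 × 3125/7776 = 21875/1679616

P(X=5) = 21875/1679616 ≈ 1.30%


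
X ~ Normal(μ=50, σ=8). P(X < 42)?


z = (42-50)/8 = -1.0
P(Z < -1.0) = 0.1587

P(X < 42) ≈ 0.1587


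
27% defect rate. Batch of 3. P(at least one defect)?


P(all good) = (73/100)^3 = 389017/1000000
P(≥1 defect) = 610983/1000000

P = 610983/1000000 ≈ 61.10%


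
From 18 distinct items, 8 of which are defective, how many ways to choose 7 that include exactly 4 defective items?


Choose 4 of the 8 defective items and 3 of the other 10 items:
C(8,4)×C(10,3) = 70×120 = 8400

8400


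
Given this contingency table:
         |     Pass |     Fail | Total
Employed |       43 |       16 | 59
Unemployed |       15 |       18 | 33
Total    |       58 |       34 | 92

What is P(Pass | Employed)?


P(Pass | Employed) = 43/(43+16) = 43/59

P(Pass|Employed) = 43/59 ≈ 72.88%


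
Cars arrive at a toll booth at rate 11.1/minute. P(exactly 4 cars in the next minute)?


Poisson(λ=11.1): P(X=4) = e^(-λ)×λ^k/k!
= e^(-11.1) × 11.1^4 / 4!
≈ 1.511232382e-05 × 15180.7041 / 24 ≈ 0.009559

P(X=4) ≈ 0.009559 ≈ 0.96%


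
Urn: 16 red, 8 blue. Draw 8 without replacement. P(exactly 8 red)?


Hypergeometric: C(16,8)×C(8,0)/C(24,8)
= 12870×1/735471 = 130/7429

P(X=8) = 130/7429 ≈ 1.75%


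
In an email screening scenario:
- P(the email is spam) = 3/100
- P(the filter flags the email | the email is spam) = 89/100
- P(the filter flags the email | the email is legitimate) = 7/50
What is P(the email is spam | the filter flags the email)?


Using Bayes' theorem:
P(A|B) = P(B|A)·P(A) / P(B)

P(the filter flags the email) = 89/100 × 3/100 + 7/50 × 97/100
= 267/10000 + 679/5000 = 13/80

P(the email is spam|the filter flags the email) = (267/10000) / (13/80) = 267/1625

P(the email is spam|the filter flags the email) = 267/1625 ≈ 16.43%


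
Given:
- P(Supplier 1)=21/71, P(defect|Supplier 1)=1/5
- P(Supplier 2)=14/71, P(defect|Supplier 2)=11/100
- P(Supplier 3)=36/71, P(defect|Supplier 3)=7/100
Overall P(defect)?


P(B) = Σ P(B|Aᵢ)×P(Aᵢ)
  1/5×21/71 = 21/355
  11/100×14/71 = 77/3550
  7/100×36/71 = 63/1775
Sum = 413/3550

P(defect) = 413/3550 ≈ 11.63%


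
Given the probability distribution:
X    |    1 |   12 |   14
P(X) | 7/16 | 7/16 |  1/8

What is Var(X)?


E[X] = 119/16
E[X²] = 1407/16
Var(X) = E[X²] - (E[X])² = 1407/16 - 14161/256 = 8351/256

Var(X) = 8351/256 ≈ 32.6211


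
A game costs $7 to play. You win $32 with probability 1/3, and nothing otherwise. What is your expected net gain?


E[gain] = (32-7)×1/3 + (-7)×2/3
= 25/3 - 14/3 = 11/3

Expected net gain = $11/3 ≈ $3.67


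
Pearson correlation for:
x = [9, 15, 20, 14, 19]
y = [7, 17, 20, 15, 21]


n=5, Σx=77, Σy=80, Σxy=1327, Σx²=1263, Σy²=1404
r = (5×1327 - 77×80)/√((5×1263 - 77²)(5×1404 - 80²))
= 475/√(386×620) = 475/√239320 ≈ 475/489.2034 ≈ 0.9710

r ≈ 0.9710


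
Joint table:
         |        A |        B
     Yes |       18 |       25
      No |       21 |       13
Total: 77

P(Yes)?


P(Yes) = (18+25)/77 = 43/77

P(Yes) = 43/77 ≈ 55.84%


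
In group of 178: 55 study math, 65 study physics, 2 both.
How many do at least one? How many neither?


|A∪B| = 55+65-2 = 118
Neither = 178-118 = 60

At least one: 118; Neither: 60


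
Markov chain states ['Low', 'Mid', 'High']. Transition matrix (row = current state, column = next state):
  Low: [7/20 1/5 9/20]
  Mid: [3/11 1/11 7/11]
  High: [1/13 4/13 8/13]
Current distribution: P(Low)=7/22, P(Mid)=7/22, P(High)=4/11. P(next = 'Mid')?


P(next=Mid) = Σᵢ P(now=i)×P(i→Mid)
= 7/22×1/5 + 7/22×1/11 + 4/11×4/13
= 7/110 + 7/242 + 16/143 = 1608/7865

P = 1608/7865 ≈ 0.2045


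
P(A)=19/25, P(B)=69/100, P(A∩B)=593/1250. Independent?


P(A)×P(B) = 1311/2500
P(A∩B) = 593/1250
Not equal → NOT independent

No, not independent


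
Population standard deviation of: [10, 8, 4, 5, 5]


Mean = 32/5
  (10-32/5)²=324/25
  (8-32/5)²=64/25
  (4-32/5)²=144/25
  (5-32/5)²=49/25
  (5-32/5)²=49/25
Σ(x-μ)² = 126/5
σ² = (126/5)/5 = 126/25

σ = √(126/25) ≈ 2.2450


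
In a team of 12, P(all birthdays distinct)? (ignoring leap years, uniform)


P(all different) = Π(365-i)/365 for i=0..11
= (365/365)×(364/365)×...×(354/365)
= 0.832975

P ≈ 0.8330 ≈ 83.30%


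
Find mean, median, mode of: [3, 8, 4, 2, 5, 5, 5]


Sorted: [2, 3, 4, 5, 5, 5, 8]
Mean = 32/7
Median = 5
Freq: {3: 1, 8: 1, 4: 1, 2: 1, 5: 3}
Mode: [5]

Mean=32/7, Median=5, Mode=5


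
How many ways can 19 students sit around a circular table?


Circular arrangements of 19 distinct objects: fix one position to break rotational symmetry.
(n-1)! = 18! = 6402373705728000

6402373705728000


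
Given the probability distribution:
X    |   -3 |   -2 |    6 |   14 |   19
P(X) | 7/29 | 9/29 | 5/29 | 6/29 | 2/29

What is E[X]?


E[X] = Σ x·P(X=x)
= (-3)×(7/29) + (-2)×(9/29) + (6)×(5/29) + (14)×(6/29) + (19)×(2/29)
= 113/29

E[X] = 113/29


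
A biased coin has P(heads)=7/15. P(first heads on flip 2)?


Geometric: P(X=2) = (1-p)^(k-1)×p = (8/15)^1×7/15 = 56/225

P(X=2) = 56/225 ≈ 24.89%


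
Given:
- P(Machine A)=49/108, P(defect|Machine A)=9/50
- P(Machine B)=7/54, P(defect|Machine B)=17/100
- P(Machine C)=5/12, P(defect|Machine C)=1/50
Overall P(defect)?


P(B) = Σ P(B|Aᵢ)×P(Aᵢ)
  9/50×49/108 = 49/600
  17/100×7/54 = 119/5400
  1/50×5/12 = 1/120
Sum = 121/1080

P(defect) = 121/1080 ≈ 11.20%


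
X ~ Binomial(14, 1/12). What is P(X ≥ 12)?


P(X ≥ 12) = Σ P(X=i) for i=12..14
P(X=12) = 11011/1283918464548864
P(X=13) = 77/641959232274432
P(X=14) = 1/1283918464548864
Sum = 1861/213986410758144

P(X ≥ 12) = 1861/213986410758144 ≈ 0.00%


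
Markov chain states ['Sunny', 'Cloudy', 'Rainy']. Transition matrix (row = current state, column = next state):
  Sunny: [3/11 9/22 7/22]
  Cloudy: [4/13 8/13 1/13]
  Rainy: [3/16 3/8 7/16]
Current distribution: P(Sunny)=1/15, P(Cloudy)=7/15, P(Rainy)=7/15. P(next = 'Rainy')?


P(next=Rainy) = Σᵢ P(now=i)×P(i→Rainy)
= 1/15×7/22 + 7/15×1/13 + 7/15×7/16
= 7/330 + 7/195 + 49/240 = 2989/11440

P = 2989/11440 ≈ 0.2613


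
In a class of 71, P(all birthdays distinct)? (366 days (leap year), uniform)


P(all different) = Π(366-i)/366 for i=0..70
= (366/366)×(365/366)×...×(296/366)
= 0.000694

P ≈ 0.0007 ≈ 0.07%


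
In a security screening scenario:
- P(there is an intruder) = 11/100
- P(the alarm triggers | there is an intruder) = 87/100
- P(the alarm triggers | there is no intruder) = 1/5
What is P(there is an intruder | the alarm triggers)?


Using Bayes' theorem:
P(A|B) = P(B|A)·P(A) / P(B)

P(the alarm triggers) = 87/100 × 11/100 + 1/5 × 89/100
= 957/10000 + 89/500 = 2737/10000

P(there is an intruder|the alarm triggers) = (957/10000) / (2737/10000) = 957/2737

P(there is an intruder|the alarm triggers) = 957/2737 ≈ 34.97%


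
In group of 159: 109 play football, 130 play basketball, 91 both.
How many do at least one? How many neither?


|A∪B| = 109+130-91 = 148
Neither = 159-148 = 11

At least one: 148; Neither: 11


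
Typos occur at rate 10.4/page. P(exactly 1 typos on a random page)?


Poisson(λ=10.4): P(X=1) = e^(-λ)×λ^k/k!
= e^(-10.4) × 10.4^1 / 1!
≈ 3.043248301e-05 × 10.4 / 1 ≈ 0.000316

P(X=1) ≈ 0.000316 ≈ 0.03%


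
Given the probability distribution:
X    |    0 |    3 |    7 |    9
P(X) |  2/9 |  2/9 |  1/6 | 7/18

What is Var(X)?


E[X] = 16/3
E[X²] = 125/3
Var(X) = E[X²] - (E[X])² = 125/3 - 256/9 = 119/9

Var(X) = 119/9 ≈ 13.2222


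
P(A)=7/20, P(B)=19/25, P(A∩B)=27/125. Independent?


P(A)×P(B) = 133/500
P(A∩B) = 27/125
Not equal → NOT independent

No, not independent


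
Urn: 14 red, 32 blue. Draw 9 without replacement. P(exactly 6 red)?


Hypergeometric: C(14,6)×C(32,3)/C(46,9)
= 3003×4960/1101716330 = 10416/770431

P(X=6) = 10416/770431 ≈ 1.35%


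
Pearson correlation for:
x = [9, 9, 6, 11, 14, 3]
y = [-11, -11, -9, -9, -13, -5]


n=6, Σx=52, Σy=-58, Σxy=-548, Σx²=524, Σy²=598
r = (6×(-548) - 52×(-58))/√((6×524 - 52²)(6×598 - (-58)²))
= -272/√(440×224) = -272/√98560 ≈ -272/313.9427 ≈ -0.8664

r ≈ -0.8664


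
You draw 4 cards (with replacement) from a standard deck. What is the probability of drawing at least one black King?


P(not a black King) = 50/52 = 25/26
P(none in 4 draws) = (25/26)^4 = 390625/456976
P(≥1 black King) = 1 - 390625/456976 = 66351/456976

P = 66351/456976 ≈ 14.52%


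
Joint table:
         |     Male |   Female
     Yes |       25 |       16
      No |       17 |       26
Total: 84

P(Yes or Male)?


P(Yes∨Male) = P(Yes) + P(Male) - P(Yes∧Male)
= (41 + 42 - 25)/84 = 58/84 = 29/42

P = 29/42 ≈ 69.05%


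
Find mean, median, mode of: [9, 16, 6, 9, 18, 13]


Sorted: [6, 9, 9, 13, 16, 18]
Mean = 71/6
Median = 11
Freq: {9: 2, 16: 1, 6: 1, 18: 1, 13: 1}
Mode: [9]

Mean=71/6, Median=11, Mode=9


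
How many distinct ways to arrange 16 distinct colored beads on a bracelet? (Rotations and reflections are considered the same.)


Free circular arrangements: rotations and reflections both identified.
(n-1)!/2 = 15!/2 = 1307674368000/2 = 653837184000

653837184000


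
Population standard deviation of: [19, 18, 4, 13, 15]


Mean = 69/5
  (19-69/5)²=676/25
  (18-69/5)²=441/25
  (4-69/5)²=2401/25
  (13-69/5)²=16/25
  (15-69/5)²=36/25
Σ(x-μ)² = 714/5
σ² = (714/5)/5 = 714/25

σ = √(714/25) ≈ 5.3442


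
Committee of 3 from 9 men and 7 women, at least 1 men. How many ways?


Count by #men:
  1M,2W: C(9,1)×C(7,2)=189
  2M,1W: C(9,2)×C(7,1)=252
  3M,0W: C(9,3)×C(7,0)=84
Total = 525

525


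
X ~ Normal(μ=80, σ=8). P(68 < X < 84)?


z₁=(68-80)/8=-1.5, z₂=(84-80)/8=0.5
P = Φ(0.5) - Φ(-1.5) = 0.691462 - 0.066807 = 0.624655 ≈ 0.6247

P(68 < X < 84) ≈ 0.6247


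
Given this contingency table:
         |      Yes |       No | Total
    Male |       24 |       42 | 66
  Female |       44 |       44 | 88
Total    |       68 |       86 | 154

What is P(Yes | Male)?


P(Yes | Male) = 24/(24+42) = 24/66 = 4/11

P(Yes|Male) = 4/11 ≈ 36.36%


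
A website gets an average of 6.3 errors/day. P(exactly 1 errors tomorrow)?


Poisson(λ=6.3): P(X=1) = e^(-λ)×λ^k/k!
= e^(-6.3) × 6.3^1 / 1!
≈ 0.001836304777 × 6.3 / 1 ≈ 0.011569

P(X=1) ≈ 0.011569 ≈ 1.16%


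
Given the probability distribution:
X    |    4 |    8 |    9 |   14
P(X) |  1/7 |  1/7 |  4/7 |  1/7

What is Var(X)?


E[X] = 62/7
E[X²] = 600/7
Var(X) = E[X²] - (E[X])² = 600/7 - 3844/49 = 356/49

Var(X) = 356/49 ≈ 7.2653


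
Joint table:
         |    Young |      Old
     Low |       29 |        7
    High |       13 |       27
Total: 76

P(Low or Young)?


P(Low∨Young) = P(Low) + P(Young) - P(Low∧Young)
= (36 + 42 - 29)/76 = 49/76

P = 49/76 ≈ 64.47%


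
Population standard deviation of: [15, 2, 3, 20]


Mean = 40/4 = 10
  (15-10)²=25
  (2-10)²=64
  (3-10)²=49
  (20-10)²=100
Σ(x-μ)² = 238
σ² = 238/4 = 119/2

σ = √(119/2) ≈ 7.7136


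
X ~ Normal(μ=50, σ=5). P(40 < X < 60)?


z₁=(40-50)/5=-2.0, z₂=(60-50)/5=2.0
P = Φ(2.0) - Φ(-2.0) = 0.977250 - 0.022750 = 0.954500 ≈ 0.9545

P(40 < X < 60) ≈ 0.9545


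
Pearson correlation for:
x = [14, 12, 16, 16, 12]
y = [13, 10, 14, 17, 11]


n=5, Σx=70, Σy=65, Σxy=930, Σx²=996, Σy²=875
r = (5×930 - 70×65)/√((5×996 - 70²)(5×875 - 65²))
= 100/√(80×150) = 100/√12000 ≈ 100/109.5445 ≈ 0.9129

r ≈ 0.9129


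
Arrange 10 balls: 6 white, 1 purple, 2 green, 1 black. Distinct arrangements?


10!/(6!×1!×2!×1!) = 2520

2520


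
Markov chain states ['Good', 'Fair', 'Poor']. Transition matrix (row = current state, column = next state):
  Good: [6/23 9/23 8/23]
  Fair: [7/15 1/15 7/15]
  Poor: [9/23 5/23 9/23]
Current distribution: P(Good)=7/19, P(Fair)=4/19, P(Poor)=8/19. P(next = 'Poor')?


P(next=Poor) = Σᵢ P(now=i)×P(i→Poor)
= 7/19×8/23 + 4/19×7/15 + 8/19×9/23
= 56/437 + 28/285 + 72/437 = 2564/6555

P = 2564/6555 ≈ 0.3912


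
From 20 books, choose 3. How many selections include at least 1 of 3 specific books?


Complement: C(20,3) - C(17,3) = 1140 - 680 = 460

460


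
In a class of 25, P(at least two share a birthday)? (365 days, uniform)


P(all different) = Π(365-i)/365 for i=0..24
= 0.431300
P(match) = 1 - 0.431300 = 0.568700

P ≈ 0.5687 ≈ 56.87%


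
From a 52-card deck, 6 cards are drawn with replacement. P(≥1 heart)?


P(not a heart) = 39/52 = 3/4
P(none in 6 draws) = (3/4)^6 = 729/4096
P(≥1 heart) = 1 - 729/4096 = 3367/4096

P = 3367/4096 ≈ 82.20%


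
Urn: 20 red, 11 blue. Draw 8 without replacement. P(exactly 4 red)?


Hypergeometric: C(20,4)×C(11,4)/C(31,8)
= 4845×330/7888725 = 7106/35061

P(X=4) = 7106/35061 ≈ 20.27%


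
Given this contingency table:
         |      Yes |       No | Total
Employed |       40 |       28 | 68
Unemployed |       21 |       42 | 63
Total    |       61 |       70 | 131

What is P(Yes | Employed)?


P(Yes | Employed) = 40/(40+28) = 40/68 = 10/17

P(Yes|Employed) = 10/17 ≈ 58.82%


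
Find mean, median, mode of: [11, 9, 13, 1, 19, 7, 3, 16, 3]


Sorted: [1, 3, 3, 7, 9, 11, 13, 16, 19]
Mean = 82/9
Median = 9
Freq: {11: 1, 9: 1, 13: 1, 1: 1, 19: 1, 7: 1, 3: 2, 16: 1}
Mode: [3]

Mean=82/9, Median=9, Mode=3


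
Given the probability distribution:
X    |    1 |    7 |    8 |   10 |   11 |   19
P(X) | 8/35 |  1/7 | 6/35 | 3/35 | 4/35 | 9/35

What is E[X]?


E[X] = Σ x·P(X=x)
= (1)×(8/35) + (7)×(1/7) + (8)×(6/35) + (10)×(3/35) + (11)×(4/35) + (19)×(9/35)
= 48/5

E[X] = 48/5


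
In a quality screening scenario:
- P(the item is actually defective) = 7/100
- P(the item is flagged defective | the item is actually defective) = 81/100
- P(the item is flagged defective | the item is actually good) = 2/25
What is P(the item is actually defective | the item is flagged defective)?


Using Bayes' theorem:
P(A|B) = P(B|A)·P(A) / P(B)

P(the item is flagged defective) = 81/100 × 7/100 + 2/25 × 93/100
= 567/10000 + 93/1250 = 1311/10000

P(the item is actually defective|the item is flagged defective) = (567/10000) / (1311/10000) = 189/437

P(the item is actually defective|the item is flagged defective) = 189/437 ≈ 43.25%


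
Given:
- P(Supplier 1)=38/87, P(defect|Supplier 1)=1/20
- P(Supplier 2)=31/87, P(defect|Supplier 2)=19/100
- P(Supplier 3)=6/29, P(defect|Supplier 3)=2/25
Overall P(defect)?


P(B) = Σ P(B|Aᵢ)×P(Aᵢ)
  1/20×38/87 = 19/870
  19/100×31/87 = 589/8700
  2/25×6/29 = 12/725
Sum = 923/8700

P(defect) = 923/8700 ≈ 10.61%


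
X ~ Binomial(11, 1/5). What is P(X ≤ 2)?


P(X ≤ 2) = Σ P(X=i) for i=0..2
P(X=0) = 4194304/48828125
P(X=1) = 11534336/48828125
P(X=2) = 2883584/9765625
Sum = 6029312/9765625

P(X ≤ 2) = 6029312/9765625 ≈ 61.74%


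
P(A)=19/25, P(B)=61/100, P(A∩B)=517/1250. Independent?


P(A)×P(B) = 1159/2500
P(A∩B) = 517/1250
Not equal → NOT independent

No, not independent


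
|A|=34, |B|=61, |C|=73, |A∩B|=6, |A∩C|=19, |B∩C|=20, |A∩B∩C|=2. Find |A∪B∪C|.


|A∪B∪C| = 34+61+73-6-19-20+2 = 125

|A∪B∪C| = 125


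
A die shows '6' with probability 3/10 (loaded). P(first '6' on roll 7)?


Geometric: P(X=7) = (1-p)^(k-1)×p = (7/10)^6×3/10 = 352947/10000000

P(X=7) = 352947/10000000 ≈ 3.53%


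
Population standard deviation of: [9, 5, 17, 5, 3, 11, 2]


Mean = 52/7
  (9-52/7)²=121/49
  (5-52/7)²=289/49
  (17-52/7)²=4489/49
  (5-52/7)²=289/49
  (3-52/7)²=961/49
  (11-52/7)²=625/49
  (2-52/7)²=1444/49
Σ(x-μ)² = 1174/7
σ² = (1174/7)/7 = 1174/49

σ = √(1174/49) ≈ 4.8948


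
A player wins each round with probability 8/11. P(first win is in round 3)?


Geometric: P(X=3) = (1-p)^(k-1)×p = (3/11)^2×8/11 = 72/1331

P(X=3) = 72/1331 ≈ 5.41%


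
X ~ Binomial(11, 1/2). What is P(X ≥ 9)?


P(X ≥ 9) = Σ P(X=i) for i=9..11
P(X=9) = 55/2048
P(X=10) = 11/2048
P(X=11) = 1/2048
Sum = 67/2048

P(X ≥ 9) = 67/2048 ≈ 3.27%


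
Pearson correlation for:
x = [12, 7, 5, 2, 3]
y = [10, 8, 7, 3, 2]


n=5, Σx=29, Σy=30, Σxy=223, Σx²=231, Σy²=226
r = (5×223 - 29×30)/√((5×231 - 29²)(5×226 - 30²))
= 245/√(314×230) = 245/√72220 ≈ 245/268.7378 ≈ 0.9117

r ≈ 0.9117


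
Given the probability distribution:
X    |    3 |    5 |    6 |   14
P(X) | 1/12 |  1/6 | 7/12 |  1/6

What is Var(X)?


E[X] = 83/12
E[X²] = 703/12
Var(X) = E[X²] - (E[X])² = 703/12 - 6889/144 = 1547/144

Var(X) = 1547/144 ≈ 10.7431


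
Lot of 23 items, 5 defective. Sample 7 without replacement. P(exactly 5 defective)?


Hypergeometric: C(5,5)×C(18,2)/C(23,7)
= 1×153/245157 = 3/4807

P(X=5) = 3/4807 ≈ 0.06%


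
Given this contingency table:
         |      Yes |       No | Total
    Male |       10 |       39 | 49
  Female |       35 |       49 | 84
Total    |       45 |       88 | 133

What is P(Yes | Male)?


P(Yes | Male) = 10/(10+39) = 10/49

P(Yes|Male) = 10/49 ≈ 20.41%


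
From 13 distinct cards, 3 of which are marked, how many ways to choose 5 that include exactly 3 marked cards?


Choose 3 of the 3 marked cards and 2 of the other 10 cards:
C(3,3)×C(10,2) = 1×45 = 45

45


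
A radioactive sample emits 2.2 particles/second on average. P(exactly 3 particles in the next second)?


Poisson(λ=2.2): P(X=3) = e^(-λ)×λ^k/k!
= e^(-2.2) × 2.2^3 / 3!
≈ 0.1108031584 × 10.648 / 6 ≈ 0.196639

P(X=3) ≈ 0.196639 ≈ 19.66%


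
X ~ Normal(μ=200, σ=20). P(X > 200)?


z = (200-200)/20 = 0.0
P(X > 200) = 1 - P(Z ≤ 0.0) = 1 - 0.5000 = 0.5000

P(X > 200) ≈ 0.5000


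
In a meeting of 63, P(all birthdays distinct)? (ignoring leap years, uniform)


P(all different) = Π(365-i)/365 for i=0..62
= (365/365)×(364/365)×...×(303/365)
= 0.003396

P ≈ 0.0034 ≈ 0.34%


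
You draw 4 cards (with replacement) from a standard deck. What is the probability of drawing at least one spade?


P(not a spade) = 39/52 = 3/4
P(none in 4 draws) = (3/4)^4 = 81/256
P(≥1 spade) = 1 - 81/256 = 175/256

P = 175/256 ≈ 68.36%


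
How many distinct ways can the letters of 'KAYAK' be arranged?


Letters: 5, freq: {'K': 2, 'A': 2, 'Y': 1}
5!/(2!×2!×1!) = 120/4 = 30

30


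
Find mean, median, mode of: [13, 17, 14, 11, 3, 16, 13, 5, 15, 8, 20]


Sorted: [3, 5, 8, 11, 13, 13, 14, 15, 16, 17, 20]
Mean = 135/11
Median = 13
Freq: {13: 2, 17: 1, 14: 1, 11: 1, 3: 1, 16: 1, 5: 1, 15: 1, 8: 1, 20: 1}
Mode: [13]

Mean=135/11, Median=13, Mode=13


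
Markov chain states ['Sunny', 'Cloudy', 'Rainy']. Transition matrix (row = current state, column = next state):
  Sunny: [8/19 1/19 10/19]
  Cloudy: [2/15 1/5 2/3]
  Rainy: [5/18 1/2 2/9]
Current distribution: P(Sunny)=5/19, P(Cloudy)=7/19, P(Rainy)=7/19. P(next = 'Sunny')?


P(next=Sunny) = Σᵢ P(now=i)×P(i→Sunny)
= 5/19×8/19 + 7/19×2/15 + 7/19×5/18
= 40/361 + 14/285 + 35/342 = 8521/32490

P = 8521/32490 ≈ 0.2623


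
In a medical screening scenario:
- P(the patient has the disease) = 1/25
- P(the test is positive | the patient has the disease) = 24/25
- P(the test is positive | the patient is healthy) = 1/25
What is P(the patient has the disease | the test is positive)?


Using Bayes' theorem:
P(A|B) = P(B|A)·P(A) / P(B)

P(the test is positive) = 24/25 × 1/25 + 1/25 × 24/25
= 24/625 + 24/625 = 48/625

P(the patient has the disease|the test is positive) = (24/625) / (48/625) = 1/2

P(the patient has the disease|the test is positive) = 1/2 ≈ 50.00%


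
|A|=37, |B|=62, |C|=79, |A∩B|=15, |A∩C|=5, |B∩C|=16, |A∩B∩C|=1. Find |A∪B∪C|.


|A∪B∪C| = 37+62+79-15-5-16+1 = 143

|A∪B∪C| = 143


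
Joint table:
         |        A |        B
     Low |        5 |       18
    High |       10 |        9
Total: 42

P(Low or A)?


P(Low∨A) = P(Low) + P(A) - P(Low∧A)
= (23 + 15 - 5)/42 = 33/42 = 11/14

P = 11/14 ≈ 78.57%


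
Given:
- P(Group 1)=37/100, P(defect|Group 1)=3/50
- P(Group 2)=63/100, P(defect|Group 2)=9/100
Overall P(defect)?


P(B) = Σ P(B|Aᵢ)×P(Aᵢ)
  3/50×37/100 = 111/5000
  9/100×63/100 = 567/10000
Sum = 789/10000

P(defect) = 789/10000 ≈ 7.89%


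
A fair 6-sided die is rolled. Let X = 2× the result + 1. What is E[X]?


E[die] = (1+6)/2 = 7/2
E[X] = 2×7/2 + 1 = 8

E[X] = 8


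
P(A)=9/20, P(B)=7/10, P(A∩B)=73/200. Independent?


P(A)×P(B) = 63/200
P(A∩B) = 73/200
Not equal → NOT independent

No, not independent


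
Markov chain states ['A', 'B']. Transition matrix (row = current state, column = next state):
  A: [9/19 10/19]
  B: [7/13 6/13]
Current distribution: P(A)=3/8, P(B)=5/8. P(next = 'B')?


P(next=B) = Σᵢ P(now=i)×P(i→B)
= 3/8×10/19 + 5/8×6/13
= 15/76 + 15/52 = 120/247

P = 120/247 ≈ 0.4858


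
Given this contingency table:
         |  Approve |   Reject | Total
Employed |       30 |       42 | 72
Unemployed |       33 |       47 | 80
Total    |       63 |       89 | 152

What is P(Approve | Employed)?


P(Approve | Employed) = 30/(30+42) = 30/72 = 5/12

P(Approve|Employed) = 5/12 ≈ 41.67%


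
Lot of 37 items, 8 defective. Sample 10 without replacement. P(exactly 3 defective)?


Hypergeometric: C(8,3)×C(29,7)/C(37,10)
= 56×1560780/348330136 = 53820/214489

P(X=3) = 53820/214489 ≈ 25.09%


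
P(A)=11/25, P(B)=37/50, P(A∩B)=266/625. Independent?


P(A)×P(B) = 407/1250
P(A∩B) = 266/625
Not equal → NOT independent

No, not independent


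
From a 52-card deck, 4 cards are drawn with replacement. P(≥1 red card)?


P(not a red card) = 26/52 = 1/2
P(none in 4 draws) = (1/2)^4 = 1/16
P(≥1 red card) = 1 - 1/16 = 15/16

P = 15/16 ≈ 93.75%


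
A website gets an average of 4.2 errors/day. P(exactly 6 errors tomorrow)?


Poisson(λ=4.2): P(X=6) = e^(-λ)×λ^k/k!
= e^(-4.2) × 4.2^6 / 6!
≈ 0.01499557682 × 5489.031744 / 720 ≈ 0.114321

P(X=6) ≈ 0.114321 ≈ 11.43%


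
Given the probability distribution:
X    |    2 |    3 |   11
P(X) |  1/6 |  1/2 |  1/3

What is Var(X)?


E[X] = 11/2
E[X²] = 91/2
Var(X) = E[X²] - (E[X])² = 91/2 - 121/4 = 61/4

Var(X) = 61/4 ≈ 15.2500


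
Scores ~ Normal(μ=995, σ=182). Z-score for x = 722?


z = (x - μ)/σ = (722 - 995)/182 = -1.5

z = -1.5


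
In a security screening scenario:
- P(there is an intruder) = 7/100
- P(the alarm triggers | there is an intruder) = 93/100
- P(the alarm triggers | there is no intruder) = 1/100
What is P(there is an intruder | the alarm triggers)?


Using Bayes' theorem:
P(A|B) = P(B|A)·P(A) / P(B)

P(the alarm triggers) = 93/100 × 7/100 + 1/100 × 93/100
= 651/10000 + 93/10000 = 93/1250

P(there is an intruder|the alarm triggers) = (651/10000) / (93/1250) = 7/8

P(there is an intruder|the alarm triggers) = 7/8 ≈ 87.50%


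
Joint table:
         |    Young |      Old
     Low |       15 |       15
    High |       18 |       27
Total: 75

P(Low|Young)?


P(Low|Young) = 15/(15+18) = 15/33 = 5/11

P = 5/11 ≈ 45.45%


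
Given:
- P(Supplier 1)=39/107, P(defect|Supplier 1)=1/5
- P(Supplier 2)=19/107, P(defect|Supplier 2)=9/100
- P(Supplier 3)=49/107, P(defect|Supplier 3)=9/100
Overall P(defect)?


P(B) = Σ P(B|Aᵢ)×P(Aᵢ)
  1/5×39/107 = 39/535
  9/100×19/107 = 171/10700
  9/100×49/107 = 441/10700
Sum = 348/2675

P(defect) = 348/2675 ≈ 13.01%


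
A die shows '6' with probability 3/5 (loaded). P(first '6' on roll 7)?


Geometric: P(X=7) = (1-p)^(k-1)×p = (2/5)^6×3/5 = 192/78125

P(X=7) = 192/78125 ≈ 0.25%


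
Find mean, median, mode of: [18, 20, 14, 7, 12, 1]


Sorted: [1, 7, 12, 14, 18, 20]
Mean = 72/6 = 12
Median = 13
Freq: {18: 1, 20: 1, 14: 1, 7: 1, 12: 1, 1: 1}
Mode: No mode

Mean=12, Median=13, Mode=No mode


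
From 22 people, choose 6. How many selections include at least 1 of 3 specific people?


Complement: C(22,6) - C(19,6) = 74613 - 27132 = 47481

47481


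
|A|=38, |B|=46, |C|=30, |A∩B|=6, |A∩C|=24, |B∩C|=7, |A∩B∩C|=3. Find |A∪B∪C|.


|A∪B∪C| = 38+46+30-6-24-7+3 = 80

|A∪B∪C| = 80


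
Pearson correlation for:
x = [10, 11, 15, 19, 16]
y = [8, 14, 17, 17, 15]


n=5, Σx=71, Σy=71, Σxy=1052, Σx²=1063, Σy²=1063
r = (5×1052 - 71×71)/√((5×1063 - 71²)(5×1063 - 71²))
= 219/√(274×274) = 219/√75076 ≈ 219/274.0000 ≈ 0.7993

r ≈ 0.7993


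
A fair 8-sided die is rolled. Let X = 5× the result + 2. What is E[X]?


E[die] = (1+8)/2 = 9/2
E[X] = 5×9/2 + 2 = 49/2

E[X] = 49/2


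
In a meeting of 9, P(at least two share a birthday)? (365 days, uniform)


P(all different) = Π(365-i)/365 for i=0..8
= 0.905376
P(match) = 1 - 0.905376 = 0.094624

P ≈ 0.0946 ≈ 9.46%


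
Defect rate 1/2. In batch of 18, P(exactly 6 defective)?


Binomial: P(X=6) = C(18,6)×p^6×(1-p)^12
= 18564 × 1/64 × 1/4096 = 4641/65536

P(X=6) = 4641/65536 ≈ 7.08%


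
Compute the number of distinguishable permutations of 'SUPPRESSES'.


Letters: 10, freq: {'S': 4, 'U': 1, 'P': 2, 'R': 1, 'E': 2}
10!/(4!×1!×2!×1!×2!) = 3628800/96 = 37800

37800


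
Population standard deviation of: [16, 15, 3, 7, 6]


Mean = 47/5
  (16-47/5)²=1089/25
  (15-47/5)²=784/25
  (3-47/5)²=1024/25
  (7-47/5)²=144/25
  (6-47/5)²=289/25
Σ(x-μ)² = 666/5
σ² = (666/5)/5 = 666/25

σ = √(666/25) ≈ 5.1614


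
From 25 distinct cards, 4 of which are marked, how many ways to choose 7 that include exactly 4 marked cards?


Choose 4 of the 4 marked cards and 3 of the other 21 cards:
C(4,4)×C(21,3) = 1×1330 = 1330

1330


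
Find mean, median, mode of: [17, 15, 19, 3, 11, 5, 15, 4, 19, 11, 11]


Sorted: [3, 4, 5, 11, 11, 11, 15, 15, 17, 19, 19]
Mean = 130/11
Median = 11
Freq: {17: 1, 15: 2, 19: 2, 3: 1, 11: 3, 5: 1, 4: 1}
Mode: [11]

Mean=130/11, Median=11, Mode=11


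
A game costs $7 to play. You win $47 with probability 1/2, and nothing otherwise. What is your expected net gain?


E[gain] = (47-7)×1/2 + (-7)×1/2
= 20 - 7/2 = 33/2

Expected net gain = $33/2 ≈ $16.50


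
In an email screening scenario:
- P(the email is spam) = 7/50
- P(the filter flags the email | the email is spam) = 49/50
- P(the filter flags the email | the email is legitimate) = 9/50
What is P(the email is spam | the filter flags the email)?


Using Bayes' theorem:
P(A|B) = P(B|A)·P(A) / P(B)

P(the filter flags the email) = 49/50 × 7/50 + 9/50 × 43/50
= 343/2500 + 387/2500 = 73/250

P(the email is spam|the filter flags the email) = (343/2500) / (73/250) = 343/730

P(the email is spam|the filter flags the email) = 343/730 ≈ 46.99%


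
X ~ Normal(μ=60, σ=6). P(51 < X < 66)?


z₁=(51-60)/6=-1.5, z₂=(66-60)/6=1.0
P = Φ(1.0) - Φ(-1.5) = 0.841345 - 0.066807 = 0.774538 ≈ 0.7745

P(51 < X < 66) ≈ 0.7745


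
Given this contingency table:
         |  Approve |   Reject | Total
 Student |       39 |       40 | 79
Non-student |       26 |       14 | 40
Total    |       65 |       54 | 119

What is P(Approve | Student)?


P(Approve | Student) = 39/(39+40) = 39/79

P(Approve|Student) = 39/79 ≈ 49.37%


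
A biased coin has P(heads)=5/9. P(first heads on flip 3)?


Geometric: P(X=3) = (1-p)^(k-1)×p = (4/9)^2×5/9 = 80/729

P(X=3) = 80/729 ≈ 10.97%


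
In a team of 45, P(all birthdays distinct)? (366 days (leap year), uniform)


P(all different) = Π(366-i)/366 for i=0..44
= (366/366)×(365/366)×...×(322/366)
= 0.059503

P ≈ 0.0595 ≈ 5.95%


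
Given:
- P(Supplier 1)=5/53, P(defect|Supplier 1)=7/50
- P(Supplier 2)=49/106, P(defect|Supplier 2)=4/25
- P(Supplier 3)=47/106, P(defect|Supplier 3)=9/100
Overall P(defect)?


P(B) = Σ P(B|Aᵢ)×P(Aᵢ)
  7/50×5/53 = 7/530
  4/25×49/106 = 98/1325
  9/100×47/106 = 423/10600
Sum = 1347/10600

P(defect) = 1347/10600 ≈ 12.71%


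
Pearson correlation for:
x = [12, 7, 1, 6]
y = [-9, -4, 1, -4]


n=4, Σx=26, Σy=-16, Σxy=-159, Σx²=230, Σy²=114
r = (4×(-159) - 26×(-16))/√((4×230 - 26²)(4×114 - (-16)²))
= -220/√(244×200) = -220/√48800 ≈ -220/220.9072 ≈ -0.9959

r ≈ -0.9959


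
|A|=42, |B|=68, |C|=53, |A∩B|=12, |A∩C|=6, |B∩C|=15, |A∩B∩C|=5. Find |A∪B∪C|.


|A∪B∪C| = 42+68+53-12-6-15+5 = 135

|A∪B∪C| = 135


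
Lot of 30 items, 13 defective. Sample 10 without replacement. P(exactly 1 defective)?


Hypergeometric: C(13,1)×C(17,9)/C(30,10)
= 13×24310/30045015 = 442/42021

P(X=1) = 442/42021 ≈ 1.05%


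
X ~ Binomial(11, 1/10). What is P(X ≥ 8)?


P(X ≥ 8) = Σ P(X=i) for i=8..11
P(X=8) = 24057/20000000000
P(X=9) = 891/20000000000
P(X=10) = 99/100000000000
P(X=11) = 1/100000000000
Sum = 3121/2500000000

P(X ≥ 8) = 3121/2500000000 ≈ 0.00%


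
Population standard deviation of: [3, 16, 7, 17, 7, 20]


Mean = 70/6 = 35/3
  (3-35/3)²=676/9
  (16-35/3)²=169/9
  (7-35/3)²=196/9
  (17-35/3)²=256/9
  (7-35/3)²=196/9
  (20-35/3)²=625/9
Σ(x-μ)² = 706/3
σ² = (706/3)/6 = 353/9

σ = √(353/9) ≈ 6.2628


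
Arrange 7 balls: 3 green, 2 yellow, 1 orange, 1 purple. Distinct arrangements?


7!/(3!×2!×1!×1!) = 420

420


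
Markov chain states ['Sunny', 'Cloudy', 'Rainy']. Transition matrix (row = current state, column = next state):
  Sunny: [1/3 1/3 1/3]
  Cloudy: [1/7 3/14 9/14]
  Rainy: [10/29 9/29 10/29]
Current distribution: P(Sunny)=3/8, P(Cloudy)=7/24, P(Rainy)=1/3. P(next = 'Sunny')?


P(next=Sunny) = Σᵢ P(now=i)×P(i→Sunny)
= 3/8×1/3 + 7/24×1/7 + 1/3×10/29
= 1/8 + 1/24 + 10/87 = 49/174

P = 49/174 ≈ 0.2816


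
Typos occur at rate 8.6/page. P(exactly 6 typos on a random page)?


Poisson(λ=8.6): P(X=6) = e^(-λ)×λ^k/k!
= e^(-8.6) × 8.6^6 / 6!
≈ 0.0001841057937 × 404567.235136 / 720 ≈ 0.103449

P(X=6) ≈ 0.103449 ≈ 10.34%


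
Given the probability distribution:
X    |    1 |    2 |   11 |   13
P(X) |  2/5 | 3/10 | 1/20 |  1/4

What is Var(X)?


E[X] = 24/5
E[X²] = 499/10
Var(X) = E[X²] - (E[X])² = 499/10 - 576/25 = 1343/50

Var(X) = 1343/50 ≈ 26.8600


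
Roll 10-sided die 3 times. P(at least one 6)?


P(no 6)^3 = (9/10)^3 = 729/1000
P(≥1) = 1 - 729/1000 = 271/1000

P = 271/1000 ≈ 27.10%


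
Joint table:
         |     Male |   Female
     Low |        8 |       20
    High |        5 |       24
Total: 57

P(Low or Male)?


P(Low∨Male) = P(Low) + P(Male) - P(Low∧Male)
= (28 + 13 - 8)/57 = 33/57 = 11/19

P = 11/19 ≈ 57.89%
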